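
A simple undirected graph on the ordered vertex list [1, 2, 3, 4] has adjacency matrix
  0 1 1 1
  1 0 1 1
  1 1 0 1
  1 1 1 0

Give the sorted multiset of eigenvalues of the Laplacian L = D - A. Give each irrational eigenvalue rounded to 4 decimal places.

Reading degrees in the order [1, 2, 3, 4] gives [3, 3, 3, 3]; set D = diag(3, 3, 3, 3) and form L = D - A. Diagonalising L (or applying a numerical eigensolver to the 4x4 matrix) gives the spectrum above. The single zero eigenvalue shows the graph is connected.

[0, 4, 4, 4]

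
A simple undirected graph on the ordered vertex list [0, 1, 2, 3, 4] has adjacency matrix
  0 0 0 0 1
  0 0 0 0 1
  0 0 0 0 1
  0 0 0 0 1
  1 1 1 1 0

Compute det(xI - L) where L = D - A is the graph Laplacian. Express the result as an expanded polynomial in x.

Reading degrees in the order [0, 1, 2, 3, 4] gives [1, 1, 1, 1, 4]; set D = diag(1, 1, 1, 1, 4) and form L = D - A. L has integer entries, so p(x) = det(xI - L) has integer coefficients. Expanding the determinant yields x^5 - 8x^4 + 18x^3 - 16x^2 + 5x. The coefficient of x^4 equals -trace(L) = -8, matching the sum of degrees. There is one zero in the spectrum, matching the 1 component. The largest eigenvalue, 5, is at most the vertex count 5.

x^5 - 8x^4 + 18x^3 - 16x^2 + 5x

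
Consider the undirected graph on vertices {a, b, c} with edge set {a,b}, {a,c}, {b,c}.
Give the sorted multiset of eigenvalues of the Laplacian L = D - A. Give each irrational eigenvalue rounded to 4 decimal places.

[0, 3, 3]

With the vertex order [a, b, c], the degrees are [2, 2, 2], giving D = diag(2, 2, 2) and L = D - A. Diagonalising L (or applying a numerical eigensolver to the 3x3 matrix) gives the spectrum above. The single zero eigenvalue shows the graph is connected. There is one zero in the spectrum, matching the 1 component.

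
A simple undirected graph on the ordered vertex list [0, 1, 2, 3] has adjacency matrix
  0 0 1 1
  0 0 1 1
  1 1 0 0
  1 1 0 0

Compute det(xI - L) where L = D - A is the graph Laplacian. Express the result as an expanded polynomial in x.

x^4 - 8x^3 + 20x^2 - 16x

Reading degrees in the order [0, 1, 2, 3] gives [2, 2, 2, 2]; set D = diag(2, 2, 2, 2) and form L = D - A. Computing det(xI - L) by cofactor expansion (or equivalently via sum-over-permutations) gives x^4 - 8x^3 + 20x^2 - 16x. Since p(0) = det(-L) = 0, x divides p(x). The eigenvalues sum to 8, which equals trace(L) = 2|E|.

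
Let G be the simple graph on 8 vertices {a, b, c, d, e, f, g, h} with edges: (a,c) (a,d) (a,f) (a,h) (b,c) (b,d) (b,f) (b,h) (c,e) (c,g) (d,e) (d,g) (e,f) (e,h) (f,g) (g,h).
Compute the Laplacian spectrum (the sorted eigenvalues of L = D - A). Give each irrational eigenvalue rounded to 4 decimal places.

With the vertex order [a, b, c, d, e, f, g, h], the degrees are [4, 4, 4, 4, 4, 4, 4, 4], giving D = diag(4, 4, 4, 4, 4, 4, 4, 4) and L = D - A. Since every row of L sums to 0, the all-ones vector is in the kernel and 0 is an eigenvalue. The single zero eigenvalue shows the graph is connected. There is one zero in the spectrum, matching the 1 component.

[0, 4, 4, 4, 4, 4, 4, 8]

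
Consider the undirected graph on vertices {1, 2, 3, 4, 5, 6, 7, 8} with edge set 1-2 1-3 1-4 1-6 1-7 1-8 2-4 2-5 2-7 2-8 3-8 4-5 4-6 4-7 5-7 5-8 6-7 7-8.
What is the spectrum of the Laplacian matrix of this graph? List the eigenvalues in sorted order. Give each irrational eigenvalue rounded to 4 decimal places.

Reading degrees in the order [1, 2, 3, 4, 5, 6, 7, 8] gives [6, 5, 2, 5, 4, 3, 6, 5]; set D = diag(6, 5, 2, 5, 4, 3, 6, 5) and form L = D - A. Diagonalising L (or applying a numerical eigensolver to the 8x8 matrix) gives the spectrum above. The single zero eigenvalue shows the graph is connected. The eigenvalues sum to 36, which equals trace(L) = 2|E|. By the matrix-tree theorem the graph has (1/8) * product of the nonzero eigenvalues = 5907 spanning trees.

[0, 1.8080, 2.8574, 5.0578, 5.3440, 6.5061, 7.0859, 7.3408]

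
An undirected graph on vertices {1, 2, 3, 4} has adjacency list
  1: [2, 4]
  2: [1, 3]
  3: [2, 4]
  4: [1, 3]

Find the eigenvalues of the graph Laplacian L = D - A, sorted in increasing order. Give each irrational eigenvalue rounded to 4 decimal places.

With the vertex order [1, 2, 3, 4], the degrees are [2, 2, 2, 2], giving D = diag(2, 2, 2, 2) and L = D - A. L is symmetric positive semidefinite, so every eigenvalue is real and nonnegative. By the matrix-tree theorem the graph has (1/4) * product of the nonzero eigenvalues = 4 spanning trees.

[0, 2, 2, 4]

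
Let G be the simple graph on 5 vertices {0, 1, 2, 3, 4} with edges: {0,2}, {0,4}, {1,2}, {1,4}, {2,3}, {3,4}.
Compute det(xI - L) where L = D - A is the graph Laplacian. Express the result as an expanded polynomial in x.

Each diagonal entry of L is the vertex degree and each off-diagonal entry is -1 where an edge is present, 0 otherwise; in the order [0, 1, 2, 3, 4] the diagonal is [2, 2, 3, 2, 3]. L has integer entries, so p(x) = det(xI - L) has integer coefficients. Expanding the determinant yields x^5 - 12x^4 + 51x^3 - 92x^2 + 60x. The constant term is 0 because L is singular (the all-ones vector lies in its kernel). The largest eigenvalue, 5, is at most the vertex count 5.

x^5 - 12x^4 + 51x^3 - 92x^2 + 60x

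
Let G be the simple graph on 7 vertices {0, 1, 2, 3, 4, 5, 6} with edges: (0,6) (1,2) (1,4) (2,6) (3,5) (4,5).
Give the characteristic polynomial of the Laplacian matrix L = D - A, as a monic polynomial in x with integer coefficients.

With the vertex order [0, 1, 2, 3, 4, 5, 6], the degrees are [1, 2, 2, 1, 2, 2, 2], giving D = diag(1, 2, 2, 1, 2, 2, 2) and L = D - A. Computing det(xI - L) by cofactor expansion (or equivalently via sum-over-permutations) gives x^7 - 12x^6 + 55x^5 - 120x^4 + 126x^3 - 56x^2 + 7x. The constant term is 0 because L is singular (the all-ones vector lies in its kernel). The largest eigenvalue, 3.8019, is at most the vertex count 7.

x^7 - 12x^6 + 55x^5 - 120x^4 + 126x^3 - 56x^2 + 7x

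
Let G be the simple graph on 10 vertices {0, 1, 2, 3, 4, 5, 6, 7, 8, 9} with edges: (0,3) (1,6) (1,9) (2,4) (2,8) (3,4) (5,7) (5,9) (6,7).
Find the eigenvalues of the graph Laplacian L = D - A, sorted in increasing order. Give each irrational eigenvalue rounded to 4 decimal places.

Reading degrees in the order [0, 1, 2, 3, 4, 5, 6, 7, 8, 9] gives [1, 2, 2, 2, 2, 2, 2, 2, 1, 2]; set D = diag(1, 2, 2, 2, 2, 2, 2, 2, 1, 2) and form L = D - A. Since every row of L sums to 0, the all-ones vector is in the kernel and 0 is an eigenvalue. The 2 zero eigenvalues correspond to the 2 connected components. There are 2 zeros in the spectrum, matching the 2 components.

[0, 0, 0.3820, 1.3820, 1.3820, 1.3820, 2.6180, 3.6180, 3.6180, 3.6180]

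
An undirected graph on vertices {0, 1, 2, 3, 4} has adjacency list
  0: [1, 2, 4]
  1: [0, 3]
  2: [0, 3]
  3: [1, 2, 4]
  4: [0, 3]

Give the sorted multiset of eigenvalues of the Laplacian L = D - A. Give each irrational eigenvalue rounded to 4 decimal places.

[0, 2, 2, 3, 5]

Reading degrees in the order [0, 1, 2, 3, 4] gives [3, 2, 2, 3, 2]; set D = diag(3, 2, 2, 3, 2) and form L = D - A. L is symmetric positive semidefinite, so every eigenvalue is real and nonnegative. By the matrix-tree theorem the graph has (1/5) * product of the nonzero eigenvalues = 12 spanning trees. The largest eigenvalue, 5, is at most the vertex count 5.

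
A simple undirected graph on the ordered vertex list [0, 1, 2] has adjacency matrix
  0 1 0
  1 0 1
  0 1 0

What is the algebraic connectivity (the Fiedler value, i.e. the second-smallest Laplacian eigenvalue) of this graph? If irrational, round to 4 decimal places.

Each diagonal entry of L is the vertex degree and each off-diagonal entry is -1 where an edge is present, 0 otherwise; in the order [0, 1, 2] the diagonal is [1, 2, 1]. The sorted Laplacian eigenvalues are [0, 1, 3]; the algebraic connectivity is the second entry, 1. By the matrix-tree theorem the graph has (1/3) * product of the nonzero eigenvalues = 1 spanning tree.

1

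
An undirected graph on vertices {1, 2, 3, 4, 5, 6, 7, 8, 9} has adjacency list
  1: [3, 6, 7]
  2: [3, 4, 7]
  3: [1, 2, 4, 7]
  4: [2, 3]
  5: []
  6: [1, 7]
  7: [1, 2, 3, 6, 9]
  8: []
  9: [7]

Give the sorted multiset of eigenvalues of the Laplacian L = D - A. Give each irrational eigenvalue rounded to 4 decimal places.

[0, 0, 0, 0.8975, 1.2654, 3.0813, 3.5106, 5.0997, 6.1455]

Each diagonal entry of L is the vertex degree and each off-diagonal entry is -1 where an edge is present, 0 otherwise; in the order [1, 2, 3, 4, 5, 6, 7, 8, 9] the diagonal is [3, 3, 4, 2, 0, 2, 5, 0, 1]. L is symmetric positive semidefinite, so every eigenvalue is real and nonnegative. The 3 zero eigenvalues correspond to the 3 connected components. The largest eigenvalue, 6.1455, is at most the vertex count 9.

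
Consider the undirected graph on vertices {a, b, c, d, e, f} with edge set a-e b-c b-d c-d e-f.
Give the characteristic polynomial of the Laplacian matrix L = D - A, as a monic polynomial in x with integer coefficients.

Each diagonal entry of L is the vertex degree and each off-diagonal entry is -1 where an edge is present, 0 otherwise; in the order [a, b, c, d, e, f] the diagonal is [1, 2, 2, 2, 2, 1]. The eigenvalues of L are [0, 0, 1, 3, 3, 3]; the characteristic polynomial is the product of (x - lambda_i), which multiplies out to x^6 - 10x^5 + 36x^4 - 54x^3 + 27x^2. The constant term is 0 because L is singular (the all-ones vector lies in its kernel). The largest eigenvalue, 3, is at most the vertex count 6.

x^6 - 10x^5 + 36x^4 - 54x^3 + 27x^2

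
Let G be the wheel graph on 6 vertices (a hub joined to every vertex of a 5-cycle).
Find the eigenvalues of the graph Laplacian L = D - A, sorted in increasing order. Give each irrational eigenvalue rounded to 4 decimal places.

[0, 2.3820, 2.3820, 4.6180, 4.6180, 6]

The graph has 6 vertices and degree multiset [5, 3, 3, 3, 3, 3]; D is the diagonal matrix of degrees and L = D - A. Diagonalising L (or applying a numerical eigensolver to the 6x6 matrix) gives the spectrum above. The single zero eigenvalue shows the graph is connected. There is one zero in the spectrum, matching the 1 component.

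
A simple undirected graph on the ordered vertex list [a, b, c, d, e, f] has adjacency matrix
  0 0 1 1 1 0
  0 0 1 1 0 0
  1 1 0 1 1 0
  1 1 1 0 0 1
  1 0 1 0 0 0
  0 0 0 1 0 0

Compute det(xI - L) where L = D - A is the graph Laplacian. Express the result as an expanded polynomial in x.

x^6 - 16x^5 + 95x^4 - 256x^3 + 305x^2 - 126x

Reading degrees in the order [a, b, c, d, e, f] gives [3, 2, 4, 4, 2, 1]; set D = diag(3, 2, 4, 4, 2, 1) and form L = D - A. L has integer entries, so p(x) = det(xI - L) has integer coefficients. Expanding the determinant yields x^6 - 16x^5 + 95x^4 - 256x^3 + 305x^2 - 126x. The constant term is 0 because L is singular (the all-ones vector lies in its kernel). There is one zero in the spectrum, matching the 1 component. The eigenvalues sum to 16, which equals trace(L) = 2|E|.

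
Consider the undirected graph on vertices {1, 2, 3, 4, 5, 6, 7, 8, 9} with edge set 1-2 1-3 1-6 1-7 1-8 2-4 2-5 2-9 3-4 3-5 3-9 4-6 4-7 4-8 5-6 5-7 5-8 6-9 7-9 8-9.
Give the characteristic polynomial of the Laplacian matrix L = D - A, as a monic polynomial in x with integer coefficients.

x^9 - 40x^8 + 690x^7 - 6720x^6 + 40485x^5 - 154704x^4 + 366560x^3 - 492800x^2 + 288000x

Each diagonal entry of L is the vertex degree and each off-diagonal entry is -1 where an edge is present, 0 otherwise; in the order [1, 2, 3, 4, 5, 6, 7, 8, 9] the diagonal is [5, 4, 4, 5, 5, 4, 4, 4, 5]. Computing det(xI - L) by cofactor expansion (or equivalently via sum-over-permutations) gives x^9 - 40x^8 + 690x^7 - 6720x^6 + 40485x^5 - 154704x^4 + 366560x^3 - 492800x^2 + 288000x. Since p(0) = det(-L) = 0, x divides p(x). There is one zero in the spectrum, matching the 1 component. The largest eigenvalue, 9, is at most the vertex count 9.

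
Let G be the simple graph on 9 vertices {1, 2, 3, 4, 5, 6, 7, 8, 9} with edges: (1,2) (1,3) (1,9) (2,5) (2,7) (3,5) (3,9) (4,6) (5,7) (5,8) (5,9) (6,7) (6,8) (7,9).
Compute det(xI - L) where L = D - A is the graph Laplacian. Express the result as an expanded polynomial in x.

With the vertex order [1, 2, 3, 4, 5, 6, 7, 8, 9], the degrees are [3, 3, 3, 1, 5, 3, 4, 2, 4], giving D = diag(3, 3, 3, 1, 5, 3, 4, 2, 4) and L = D - A. L has integer entries, so p(x) = det(xI - L) has integer coefficients. Expanding the determinant yields x^9 - 28x^8 + 329x^7 - 2108x^6 + 8000x^5 - 18228x^4 + 23964x^3 - 16168x^2 + 4059x. The coefficient of x^8 equals -trace(L) = -28, matching the sum of degrees. The largest eigenvalue, 6.3907, is at most the vertex count 9.

x^9 - 28x^8 + 329x^7 - 2108x^6 + 8000x^5 - 18228x^4 + 23964x^3 - 16168x^2 + 4059x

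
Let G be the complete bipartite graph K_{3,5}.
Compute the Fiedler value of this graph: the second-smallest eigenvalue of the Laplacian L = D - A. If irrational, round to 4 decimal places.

3

The graph has 8 vertices and degree multiset [5, 5, 5, 3, 3, 3, 3, 3]; D is the diagonal matrix of degrees and L = D - A. The sorted Laplacian eigenvalues are [0, 3, 3, 3, 3, 5, 5, 8]; the algebraic connectivity is the second entry, 3. There is one zero in the spectrum, matching the 1 component.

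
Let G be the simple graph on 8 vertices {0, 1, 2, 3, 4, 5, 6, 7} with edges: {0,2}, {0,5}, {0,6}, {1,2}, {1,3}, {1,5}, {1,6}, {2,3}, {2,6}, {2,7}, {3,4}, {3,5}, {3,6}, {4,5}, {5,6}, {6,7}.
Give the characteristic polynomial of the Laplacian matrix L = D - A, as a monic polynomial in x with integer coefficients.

x^8 - 32x^7 + 424x^6 - 3000x^5 + 12169x^4 - 28114x^3 + 34031x^2 - 16544x

Reading degrees in the order [0, 1, 2, 3, 4, 5, 6, 7] gives [3, 4, 5, 5, 2, 5, 6, 2]; set D = diag(3, 4, 5, 5, 2, 5, 6, 2) and form L = D - A. Computing det(xI - L) by cofactor expansion (or equivalently via sum-over-permutations) gives x^8 - 32x^7 + 424x^6 - 3000x^5 + 12169x^4 - 28114x^3 + 34031x^2 - 16544x. The constant term is 0 because L is singular (the all-ones vector lies in its kernel). The largest eigenvalue, 7.1101, is at most the vertex count 8. There is one zero in the spectrum, matching the 1 component.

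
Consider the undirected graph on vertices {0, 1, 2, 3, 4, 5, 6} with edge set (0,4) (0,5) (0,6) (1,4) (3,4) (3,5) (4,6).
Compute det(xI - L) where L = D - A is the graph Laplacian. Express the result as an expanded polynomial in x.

x^7 - 14x^6 + 72x^5 - 168x^4 + 176x^3 - 66x^2

With the vertex order [0, 1, 2, 3, 4, 5, 6], the degrees are [3, 1, 0, 2, 4, 2, 2], giving D = diag(3, 1, 0, 2, 4, 2, 2) and L = D - A. L has integer entries, so p(x) = det(xI - L) has integer coefficients. Expanding the determinant yields x^7 - 14x^6 + 72x^5 - 168x^4 + 176x^3 - 66x^2. The coefficient of x^6 equals -trace(L) = -14, matching the sum of degrees.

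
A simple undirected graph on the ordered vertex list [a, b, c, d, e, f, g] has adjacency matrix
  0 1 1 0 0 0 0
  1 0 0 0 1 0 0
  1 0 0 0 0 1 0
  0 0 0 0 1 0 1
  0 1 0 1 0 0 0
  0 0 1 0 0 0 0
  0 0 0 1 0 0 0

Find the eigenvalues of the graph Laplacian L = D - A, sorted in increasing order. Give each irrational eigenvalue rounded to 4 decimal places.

[0, 0.1981, 0.7530, 1.5550, 2.4450, 3.2470, 3.8019]

Reading degrees in the order [a, b, c, d, e, f, g] gives [2, 2, 2, 2, 2, 1, 1]; set D = diag(2, 2, 2, 2, 2, 1, 1) and form L = D - A. Since every row of L sums to 0, the all-ones vector is in the kernel and 0 is an eigenvalue. By the matrix-tree theorem the graph has (1/7) * product of the nonzero eigenvalues = 1 spanning tree.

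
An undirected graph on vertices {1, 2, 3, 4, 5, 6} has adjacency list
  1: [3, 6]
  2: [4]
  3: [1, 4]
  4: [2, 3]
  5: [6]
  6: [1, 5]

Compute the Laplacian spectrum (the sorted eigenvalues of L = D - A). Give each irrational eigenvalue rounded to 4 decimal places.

With the vertex order [1, 2, 3, 4, 5, 6], the degrees are [2, 1, 2, 2, 1, 2], giving D = diag(2, 1, 2, 2, 1, 2) and L = D - A. Since every row of L sums to 0, the all-ones vector is in the kernel and 0 is an eigenvalue. By the matrix-tree theorem the graph has (1/6) * product of the nonzero eigenvalues = 1 spanning tree.

[0, 0.2679, 1, 2, 3, 3.7321]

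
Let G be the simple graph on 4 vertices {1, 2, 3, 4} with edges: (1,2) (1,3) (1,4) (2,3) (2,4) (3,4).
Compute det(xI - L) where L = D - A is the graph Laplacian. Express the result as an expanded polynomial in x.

Each diagonal entry of L is the vertex degree and each off-diagonal entry is -1 where an edge is present, 0 otherwise; in the order [1, 2, 3, 4] the diagonal is [3, 3, 3, 3]. Computing det(xI - L) by cofactor expansion (or equivalently via sum-over-permutations) gives x^4 - 12x^3 + 48x^2 - 64x. The coefficient of x^3 equals -trace(L) = -12, matching the sum of degrees. The largest eigenvalue, 4, is at most the vertex count 4. By the matrix-tree theorem the graph has (1/4) * product of the nonzero eigenvalues = 16 spanning trees.

x^4 - 12x^3 + 48x^2 - 64x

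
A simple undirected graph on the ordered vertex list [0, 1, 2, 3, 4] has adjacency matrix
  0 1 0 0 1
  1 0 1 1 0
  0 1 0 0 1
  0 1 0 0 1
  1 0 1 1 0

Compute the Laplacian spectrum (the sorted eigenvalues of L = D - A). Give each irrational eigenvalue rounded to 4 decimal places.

[0, 2, 2, 3, 5]

Reading degrees in the order [0, 1, 2, 3, 4] gives [2, 3, 2, 2, 3]; set D = diag(2, 3, 2, 2, 3) and form L = D - A. The multiplicity of 0 as a Laplacian eigenvalue equals the number of connected components.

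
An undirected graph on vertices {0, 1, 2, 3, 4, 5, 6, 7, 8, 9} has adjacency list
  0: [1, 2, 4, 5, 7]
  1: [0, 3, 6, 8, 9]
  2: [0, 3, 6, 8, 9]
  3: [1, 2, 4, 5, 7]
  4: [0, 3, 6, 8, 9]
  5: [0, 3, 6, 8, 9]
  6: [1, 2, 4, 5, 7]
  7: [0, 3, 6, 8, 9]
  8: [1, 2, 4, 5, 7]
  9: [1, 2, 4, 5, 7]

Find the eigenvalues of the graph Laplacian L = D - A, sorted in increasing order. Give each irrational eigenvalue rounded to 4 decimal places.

[0, 5, 5, 5, 5, 5, 5, 5, 5, 10]

With the vertex order [0, 1, 2, 3, 4, 5, 6, 7, 8, 9], the degrees are [5, 5, 5, 5, 5, 5, 5, 5, 5, 5], giving D = diag(5, 5, 5, 5, 5, 5, 5, 5, 5, 5) and L = D - A. The multiplicity of 0 as a Laplacian eigenvalue equals the number of connected components. The largest eigenvalue, 10, is at most the vertex count 10.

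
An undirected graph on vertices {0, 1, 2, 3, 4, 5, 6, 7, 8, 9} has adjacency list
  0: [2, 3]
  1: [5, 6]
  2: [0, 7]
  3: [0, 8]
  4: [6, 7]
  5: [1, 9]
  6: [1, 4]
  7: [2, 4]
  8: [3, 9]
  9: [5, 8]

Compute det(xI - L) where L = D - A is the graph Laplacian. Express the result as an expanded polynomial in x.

With the vertex order [0, 1, 2, 3, 4, 5, 6, 7, 8, 9], the degrees are [2, 2, 2, 2, 2, 2, 2, 2, 2, 2], giving D = diag(2, 2, 2, 2, 2, 2, 2, 2, 2, 2) and L = D - A. Computing det(xI - L) by cofactor expansion (or equivalently via sum-over-permutations) gives x^10 - 20x^9 + 170x^8 - 800x^7 + 2275x^6 - 4004x^5 + 4290x^4 - 2640x^3 + 825x^2 - 100x. The constant term is 0 because L is singular (the all-ones vector lies in its kernel). By the matrix-tree theorem the graph has (1/10) * product of the nonzero eigenvalues = 10 spanning trees.

x^10 - 20x^9 + 170x^8 - 800x^7 + 2275x^6 - 4004x^5 + 4290x^4 - 2640x^3 + 825x^2 - 100x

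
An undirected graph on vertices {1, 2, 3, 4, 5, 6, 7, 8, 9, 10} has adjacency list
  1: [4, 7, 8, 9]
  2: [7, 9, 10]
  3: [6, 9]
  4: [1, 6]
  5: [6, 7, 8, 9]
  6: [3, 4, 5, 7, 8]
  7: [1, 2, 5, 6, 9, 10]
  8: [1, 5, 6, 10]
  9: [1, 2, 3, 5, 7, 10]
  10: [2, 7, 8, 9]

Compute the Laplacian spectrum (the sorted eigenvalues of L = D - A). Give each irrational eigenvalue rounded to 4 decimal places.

Each diagonal entry of L is the vertex degree and each off-diagonal entry is -1 where an edge is present, 0 otherwise; in the order [1, 2, 3, 4, 5, 6, 7, 8, 9, 10] the diagonal is [4, 3, 2, 2, 4, 5, 6, 4, 6, 4]. Since every row of L sums to 0, the all-ones vector is in the kernel and 0 is an eigenvalue. The single zero eigenvalue shows the graph is connected. The largest eigenvalue, 7.6985, is at most the vertex count 10. By the matrix-tree theorem the graph has (1/10) * product of the nonzero eigenvalues = 20252 spanning trees.

[0, 1.5537, 1.8081, 2.7034, 3.8743, 4.2144, 4.9552, 5.7604, 7.4319, 7.6985]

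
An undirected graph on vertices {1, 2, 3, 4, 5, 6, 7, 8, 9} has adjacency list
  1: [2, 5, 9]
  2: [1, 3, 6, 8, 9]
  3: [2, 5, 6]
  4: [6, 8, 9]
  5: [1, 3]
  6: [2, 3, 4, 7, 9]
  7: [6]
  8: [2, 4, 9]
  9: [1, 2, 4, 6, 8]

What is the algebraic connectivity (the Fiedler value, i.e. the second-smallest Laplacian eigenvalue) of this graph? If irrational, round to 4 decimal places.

0.8530

Reading degrees in the order [1, 2, 3, 4, 5, 6, 7, 8, 9] gives [3, 5, 3, 3, 2, 5, 1, 3, 5]; set D = diag(3, 5, 3, 3, 2, 5, 1, 3, 5) and form L = D - A. The smallest Laplacian eigenvalue is always 0. The next one, lambda_2 = 0.8530, measures how hard the graph is to disconnect: larger values mean better connectivity.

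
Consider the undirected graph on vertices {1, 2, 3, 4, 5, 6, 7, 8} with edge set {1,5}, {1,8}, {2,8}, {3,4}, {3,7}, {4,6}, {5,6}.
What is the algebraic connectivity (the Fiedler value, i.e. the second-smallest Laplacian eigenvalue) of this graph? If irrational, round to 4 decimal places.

0.1522

Reading degrees in the order [1, 2, 3, 4, 5, 6, 7, 8] gives [2, 1, 2, 2, 2, 2, 1, 2]; set D = diag(2, 1, 2, 2, 2, 2, 1, 2) and form L = D - A. The sorted Laplacian eigenvalues are [0, 0.1522, 0.5858, 1.2346, 2, 2.7654, 3.4142, 3.8478]; the algebraic connectivity is the second entry, 0.1522. There is one zero in the spectrum, matching the 1 component.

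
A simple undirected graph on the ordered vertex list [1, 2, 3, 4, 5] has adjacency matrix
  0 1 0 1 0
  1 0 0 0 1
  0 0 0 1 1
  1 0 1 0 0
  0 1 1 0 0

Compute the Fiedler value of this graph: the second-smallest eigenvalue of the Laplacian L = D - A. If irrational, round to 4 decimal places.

Each diagonal entry of L is the vertex degree and each off-diagonal entry is -1 where an edge is present, 0 otherwise; in the order [1, 2, 3, 4, 5] the diagonal is [2, 2, 2, 2, 2]. The smallest Laplacian eigenvalue is always 0. The next one, lambda_2 = 1.3820, measures how hard the graph is to disconnect: larger values mean better connectivity. There is one zero in the spectrum, matching the 1 component.

1.3820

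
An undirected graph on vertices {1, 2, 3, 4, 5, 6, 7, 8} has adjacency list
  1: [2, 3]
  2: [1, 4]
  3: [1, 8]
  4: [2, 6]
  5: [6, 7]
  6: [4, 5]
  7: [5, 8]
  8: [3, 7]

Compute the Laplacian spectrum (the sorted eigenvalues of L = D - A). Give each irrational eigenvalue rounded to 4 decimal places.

Each diagonal entry of L is the vertex degree and each off-diagonal entry is -1 where an edge is present, 0 otherwise; in the order [1, 2, 3, 4, 5, 6, 7, 8] the diagonal is [2, 2, 2, 2, 2, 2, 2, 2]. L is symmetric positive semidefinite, so every eigenvalue is real and nonnegative.

[0, 0.5858, 0.5858, 2, 2, 3.4142, 3.4142, 4]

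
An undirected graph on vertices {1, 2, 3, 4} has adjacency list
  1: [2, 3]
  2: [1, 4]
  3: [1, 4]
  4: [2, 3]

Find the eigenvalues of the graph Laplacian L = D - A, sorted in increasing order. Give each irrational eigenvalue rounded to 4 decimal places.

[0, 2, 2, 4]

Reading degrees in the order [1, 2, 3, 4] gives [2, 2, 2, 2]; set D = diag(2, 2, 2, 2) and form L = D - A. The multiplicity of 0 as a Laplacian eigenvalue equals the number of connected components.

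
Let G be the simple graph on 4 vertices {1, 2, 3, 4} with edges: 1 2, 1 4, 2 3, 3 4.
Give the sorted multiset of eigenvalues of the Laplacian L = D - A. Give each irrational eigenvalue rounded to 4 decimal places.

Reading degrees in the order [1, 2, 3, 4] gives [2, 2, 2, 2]; set D = diag(2, 2, 2, 2) and form L = D - A. The multiplicity of 0 as a Laplacian eigenvalue equals the number of connected components. The largest eigenvalue, 4, is at most the vertex count 4. The eigenvalues sum to 8, which equals trace(L) = 2|E|.

[0, 2, 2, 4]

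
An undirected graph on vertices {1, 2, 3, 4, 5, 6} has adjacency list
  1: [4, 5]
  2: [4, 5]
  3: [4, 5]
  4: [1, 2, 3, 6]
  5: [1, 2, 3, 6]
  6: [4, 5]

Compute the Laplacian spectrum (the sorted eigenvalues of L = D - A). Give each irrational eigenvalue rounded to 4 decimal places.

[0, 2, 2, 2, 4, 6]

Each diagonal entry of L is the vertex degree and each off-diagonal entry is -1 where an edge is present, 0 otherwise; in the order [1, 2, 3, 4, 5, 6] the diagonal is [2, 2, 2, 4, 4, 2]. Since every row of L sums to 0, the all-ones vector is in the kernel and 0 is an eigenvalue. The single zero eigenvalue shows the graph is connected.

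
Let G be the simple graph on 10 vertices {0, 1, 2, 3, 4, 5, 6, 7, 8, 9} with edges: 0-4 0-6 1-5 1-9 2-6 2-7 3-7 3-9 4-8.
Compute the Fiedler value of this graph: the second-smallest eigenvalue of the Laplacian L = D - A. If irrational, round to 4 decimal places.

0.0979

With the vertex order [0, 1, 2, 3, 4, 5, 6, 7, 8, 9], the degrees are [2, 2, 2, 2, 2, 1, 2, 2, 1, 2], giving D = diag(2, 2, 2, 2, 2, 1, 2, 2, 1, 2) and L = D - A. Computing the eigenvalues of L and sorting gives [0, 0.0979, 0.3820, 0.8244, 1.3820, 2, 2.6180, 3.1756, 3.6180, 3.9021]. The Fiedler value lambda_2 = 0.0979 is strictly positive, so the graph is connected. By the matrix-tree theorem the graph has (1/10) * product of the nonzero eigenvalues = 1 spanning tree. The largest eigenvalue, 3.9021, is at most the vertex count 10.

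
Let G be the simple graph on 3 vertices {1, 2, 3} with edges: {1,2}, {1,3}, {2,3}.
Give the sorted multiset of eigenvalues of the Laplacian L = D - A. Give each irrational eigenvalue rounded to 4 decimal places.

[0, 3, 3]

Each diagonal entry of L is the vertex degree and each off-diagonal entry is -1 where an edge is present, 0 otherwise; in the order [1, 2, 3] the diagonal is [2, 2, 2]. L is symmetric positive semidefinite, so every eigenvalue is real and nonnegative. The single zero eigenvalue shows the graph is connected. By the matrix-tree theorem the graph has (1/3) * product of the nonzero eigenvalues = 3 spanning trees. The largest eigenvalue, 3, is at most the vertex count 3.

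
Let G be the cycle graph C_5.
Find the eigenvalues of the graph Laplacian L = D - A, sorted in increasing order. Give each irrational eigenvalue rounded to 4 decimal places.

[0, 1.3820, 1.3820, 3.6180, 3.6180]

The graph has 5 vertices and degree multiset [2, 2, 2, 2, 2]; D is the diagonal matrix of degrees and L = D - A. Diagonalising L (or applying a numerical eigensolver to the 5x5 matrix) gives the spectrum above. The eigenvalues sum to 10, which equals trace(L) = 2|E|.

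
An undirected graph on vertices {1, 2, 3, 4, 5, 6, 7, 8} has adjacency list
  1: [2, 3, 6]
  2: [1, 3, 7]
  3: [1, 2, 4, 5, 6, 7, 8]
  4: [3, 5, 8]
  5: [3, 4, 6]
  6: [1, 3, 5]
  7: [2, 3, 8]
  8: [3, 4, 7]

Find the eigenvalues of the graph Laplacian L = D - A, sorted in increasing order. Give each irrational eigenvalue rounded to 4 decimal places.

[0, 1.7530, 1.7530, 3.4450, 3.4450, 4.8019, 4.8019, 8]

Reading degrees in the order [1, 2, 3, 4, 5, 6, 7, 8] gives [3, 3, 7, 3, 3, 3, 3, 3]; set D = diag(3, 3, 7, 3, 3, 3, 3, 3) and form L = D - A. L is symmetric positive semidefinite, so every eigenvalue is real and nonnegative. By the matrix-tree theorem the graph has (1/8) * product of the nonzero eigenvalues = 841 spanning trees.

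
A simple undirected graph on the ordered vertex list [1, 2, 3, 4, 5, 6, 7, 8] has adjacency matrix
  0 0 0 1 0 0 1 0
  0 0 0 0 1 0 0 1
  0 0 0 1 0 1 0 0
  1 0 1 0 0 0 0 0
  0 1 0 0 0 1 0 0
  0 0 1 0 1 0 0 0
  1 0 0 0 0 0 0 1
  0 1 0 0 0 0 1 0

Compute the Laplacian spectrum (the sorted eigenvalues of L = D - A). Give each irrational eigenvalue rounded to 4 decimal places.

Each diagonal entry of L is the vertex degree and each off-diagonal entry is -1 where an edge is present, 0 otherwise; in the order [1, 2, 3, 4, 5, 6, 7, 8] the diagonal is [2, 2, 2, 2, 2, 2, 2, 2]. L is symmetric positive semidefinite, so every eigenvalue is real and nonnegative. The eigenvalues sum to 16, which equals trace(L) = 2|E|. By the matrix-tree theorem the graph has (1/8) * product of the nonzero eigenvalues = 8 spanning trees.

[0, 0.5858, 0.5858, 2, 2, 3.4142, 3.4142, 4]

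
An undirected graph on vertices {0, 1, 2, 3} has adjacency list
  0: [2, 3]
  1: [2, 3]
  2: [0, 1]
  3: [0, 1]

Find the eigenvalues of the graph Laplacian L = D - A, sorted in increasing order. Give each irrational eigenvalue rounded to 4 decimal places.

[0, 2, 2, 4]

With the vertex order [0, 1, 2, 3], the degrees are [2, 2, 2, 2], giving D = diag(2, 2, 2, 2) and L = D - A. The multiplicity of 0 as a Laplacian eigenvalue equals the number of connected components. The eigenvalues sum to 8, which equals trace(L) = 2|E|.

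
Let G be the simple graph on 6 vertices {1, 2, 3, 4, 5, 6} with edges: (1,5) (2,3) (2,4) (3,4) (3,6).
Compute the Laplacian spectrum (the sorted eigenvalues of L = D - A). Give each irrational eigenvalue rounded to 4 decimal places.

Reading degrees in the order [1, 2, 3, 4, 5, 6] gives [1, 2, 3, 2, 1, 1]; set D = diag(1, 2, 3, 2, 1, 1) and form L = D - A. L is symmetric positive semidefinite, so every eigenvalue is real and nonnegative. The 2 zero eigenvalues correspond to the 2 connected components. The largest eigenvalue, 4, is at most the vertex count 6.

[0, 0, 1, 2, 3, 4]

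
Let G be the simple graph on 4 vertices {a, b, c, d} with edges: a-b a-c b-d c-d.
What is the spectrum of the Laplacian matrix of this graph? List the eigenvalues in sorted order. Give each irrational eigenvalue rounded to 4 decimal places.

Reading degrees in the order [a, b, c, d] gives [2, 2, 2, 2]; set D = diag(2, 2, 2, 2) and form L = D - A. L is symmetric positive semidefinite, so every eigenvalue is real and nonnegative. The largest eigenvalue, 4, is at most the vertex count 4. By the matrix-tree theorem the graph has (1/4) * product of the nonzero eigenvalues = 4 spanning trees.

[0, 2, 2, 4]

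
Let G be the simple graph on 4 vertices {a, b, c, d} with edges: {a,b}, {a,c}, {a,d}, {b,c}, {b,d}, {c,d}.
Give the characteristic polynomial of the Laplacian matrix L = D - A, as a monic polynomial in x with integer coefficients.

Each diagonal entry of L is the vertex degree and each off-diagonal entry is -1 where an edge is present, 0 otherwise; in the order [a, b, c, d] the diagonal is [3, 3, 3, 3]. Computing det(xI - L) by cofactor expansion (or equivalently via sum-over-permutations) gives x^4 - 12x^3 + 48x^2 - 64x. The coefficient of x^3 equals -trace(L) = -12, matching the sum of degrees. There is one zero in the spectrum, matching the 1 component.

x^4 - 12x^3 + 48x^2 - 64x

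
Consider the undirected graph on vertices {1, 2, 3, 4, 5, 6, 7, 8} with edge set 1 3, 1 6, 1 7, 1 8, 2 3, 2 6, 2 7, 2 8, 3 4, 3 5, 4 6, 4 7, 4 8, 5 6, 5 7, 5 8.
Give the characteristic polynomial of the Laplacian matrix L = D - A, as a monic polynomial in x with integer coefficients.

x^8 - 32x^7 + 432x^6 - 3200x^5 + 14080x^4 - 36864x^3 + 53248x^2 - 32768x

Reading degrees in the order [1, 2, 3, 4, 5, 6, 7, 8] gives [4, 4, 4, 4, 4, 4, 4, 4]; set D = diag(4, 4, 4, 4, 4, 4, 4, 4) and form L = D - A. The eigenvalues of L are [0, 4, 4, 4, 4, 4, 4, 8]; the characteristic polynomial is the product of (x - lambda_i), which multiplies out to x^8 - 32x^7 + 432x^6 - 3200x^5 + 14080x^4 - 36864x^3 + 53248x^2 - 32768x. Since p(0) = det(-L) = 0, x divides p(x).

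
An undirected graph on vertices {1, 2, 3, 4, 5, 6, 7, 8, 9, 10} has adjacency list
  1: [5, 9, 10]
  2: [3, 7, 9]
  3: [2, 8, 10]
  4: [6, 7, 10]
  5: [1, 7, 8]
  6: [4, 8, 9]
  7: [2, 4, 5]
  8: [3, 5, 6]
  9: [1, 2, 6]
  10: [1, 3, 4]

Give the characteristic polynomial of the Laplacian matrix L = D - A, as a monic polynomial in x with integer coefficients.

With the vertex order [1, 2, 3, 4, 5, 6, 7, 8, 9, 10], the degrees are [3, 3, 3, 3, 3, 3, 3, 3, 3, 3], giving D = diag(3, 3, 3, 3, 3, 3, 3, 3, 3, 3) and L = D - A. The eigenvalues of L are [0, 2, 2, 2, 2, 2, 5, 5, 5, 5]; the characteristic polynomial is the product of (x - lambda_i), which multiplies out to x^10 - 30x^9 + 390x^8 - 2880x^7 + 13305x^6 - 39882x^5 + 77640x^4 - 94800x^3 + 66000x^2 - 20000x. Since p(0) = det(-L) = 0, x divides p(x). The largest eigenvalue, 5, is at most the vertex count 10. The eigenvalues sum to 30, which equals trace(L) = 2|E|.

x^10 - 30x^9 + 390x^8 - 2880x^7 + 13305x^6 - 39882x^5 + 77640x^4 - 94800x^3 + 66000x^2 - 20000x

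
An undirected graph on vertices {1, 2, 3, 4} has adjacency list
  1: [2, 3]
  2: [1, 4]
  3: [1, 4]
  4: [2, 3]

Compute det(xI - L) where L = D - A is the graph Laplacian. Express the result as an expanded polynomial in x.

Each diagonal entry of L is the vertex degree and each off-diagonal entry is -1 where an edge is present, 0 otherwise; in the order [1, 2, 3, 4] the diagonal is [2, 2, 2, 2]. L has integer entries, so p(x) = det(xI - L) has integer coefficients. Expanding the determinant yields x^4 - 8x^3 + 20x^2 - 16x. Since p(0) = det(-L) = 0, x divides p(x). By the matrix-tree theorem the graph has (1/4) * product of the nonzero eigenvalues = 4 spanning trees.

x^4 - 8x^3 + 20x^2 - 16x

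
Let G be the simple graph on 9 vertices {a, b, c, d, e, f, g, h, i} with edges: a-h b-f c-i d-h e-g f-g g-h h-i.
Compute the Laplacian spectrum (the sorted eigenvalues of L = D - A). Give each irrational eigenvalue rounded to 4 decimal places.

With the vertex order [a, b, c, d, e, f, g, h, i], the degrees are [1, 1, 1, 1, 1, 2, 3, 4, 2], giving D = diag(1, 1, 1, 1, 1, 2, 3, 4, 2) and L = D - A. Diagonalising L (or applying a numerical eigensolver to the 9x9 matrix) gives the spectrum above. The single zero eigenvalue shows the graph is connected. The eigenvalues sum to 16, which equals trace(L) = 2|E|. By the matrix-tree theorem the graph has (1/9) * product of the nonzero eigenvalues = 1 spanning tree.

[0, 0.2427, 0.5371, 0.6893, 1, 2.1297, 2.4166, 3.6434, 5.3411]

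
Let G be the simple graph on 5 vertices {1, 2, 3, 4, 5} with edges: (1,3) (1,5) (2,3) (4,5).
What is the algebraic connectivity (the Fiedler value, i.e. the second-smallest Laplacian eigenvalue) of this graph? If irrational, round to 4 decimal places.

With the vertex order [1, 2, 3, 4, 5], the degrees are [2, 1, 2, 1, 2], giving D = diag(2, 1, 2, 1, 2) and L = D - A. The smallest Laplacian eigenvalue is always 0. The next one, lambda_2 = 0.3820, measures how hard the graph is to disconnect: larger values mean better connectivity. The largest eigenvalue, 3.6180, is at most the vertex count 5.

0.3820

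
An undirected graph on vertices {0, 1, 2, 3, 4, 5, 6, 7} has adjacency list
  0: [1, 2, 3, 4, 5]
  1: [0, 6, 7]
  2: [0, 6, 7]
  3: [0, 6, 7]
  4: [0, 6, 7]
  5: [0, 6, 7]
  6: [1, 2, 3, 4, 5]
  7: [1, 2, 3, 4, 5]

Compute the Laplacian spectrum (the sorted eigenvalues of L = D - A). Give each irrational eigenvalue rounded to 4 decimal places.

[0, 3, 3, 3, 3, 5, 5, 8]

Each diagonal entry of L is the vertex degree and each off-diagonal entry is -1 where an edge is present, 0 otherwise; in the order [0, 1, 2, 3, 4, 5, 6, 7] the diagonal is [5, 3, 3, 3, 3, 3, 5, 5]. L is symmetric positive semidefinite, so every eigenvalue is real and nonnegative. The single zero eigenvalue shows the graph is connected. The eigenvalues sum to 30, which equals trace(L) = 2|E|.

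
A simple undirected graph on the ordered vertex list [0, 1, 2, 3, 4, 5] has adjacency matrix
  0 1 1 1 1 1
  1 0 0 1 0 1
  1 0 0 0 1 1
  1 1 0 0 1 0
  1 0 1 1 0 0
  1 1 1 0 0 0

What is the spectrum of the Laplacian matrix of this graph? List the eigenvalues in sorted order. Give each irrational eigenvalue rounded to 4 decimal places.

With the vertex order [0, 1, 2, 3, 4, 5], the degrees are [5, 3, 3, 3, 3, 3], giving D = diag(5, 3, 3, 3, 3, 3) and L = D - A. Since every row of L sums to 0, the all-ones vector is in the kernel and 0 is an eigenvalue. There is one zero in the spectrum, matching the 1 component.

[0, 2.3820, 2.3820, 4.6180, 4.6180, 6]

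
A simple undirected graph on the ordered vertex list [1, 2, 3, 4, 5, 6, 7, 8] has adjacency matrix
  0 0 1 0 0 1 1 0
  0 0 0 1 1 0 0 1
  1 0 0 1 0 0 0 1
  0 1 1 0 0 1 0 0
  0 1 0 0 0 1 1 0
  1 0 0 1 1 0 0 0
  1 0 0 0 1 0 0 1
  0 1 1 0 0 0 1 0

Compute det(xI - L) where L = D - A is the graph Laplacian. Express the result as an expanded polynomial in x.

x^8 - 24x^7 + 240x^6 - 1296x^5 + 4080x^4 - 7488x^3 + 7424x^2 - 3072x

With the vertex order [1, 2, 3, 4, 5, 6, 7, 8], the degrees are [3, 3, 3, 3, 3, 3, 3, 3], giving D = diag(3, 3, 3, 3, 3, 3, 3, 3) and L = D - A. The eigenvalues of L are [0, 2, 2, 2, 4, 4, 4, 6]; the characteristic polynomial is the product of (x - lambda_i), which multiplies out to x^8 - 24x^7 + 240x^6 - 1296x^5 + 4080x^4 - 7488x^3 + 7424x^2 - 3072x. The coefficient of x^7 equals -trace(L) = -24, matching the sum of degrees. The eigenvalues sum to 24, which equals trace(L) = 2|E|. There is one zero in the spectrum, matching the 1 component.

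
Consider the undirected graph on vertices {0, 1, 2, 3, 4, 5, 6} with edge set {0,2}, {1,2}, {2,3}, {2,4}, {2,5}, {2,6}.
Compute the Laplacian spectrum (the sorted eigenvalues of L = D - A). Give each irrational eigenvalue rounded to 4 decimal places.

[0, 1, 1, 1, 1, 1, 7]

With the vertex order [0, 1, 2, 3, 4, 5, 6], the degrees are [1, 1, 6, 1, 1, 1, 1], giving D = diag(1, 1, 6, 1, 1, 1, 1) and L = D - A. L is symmetric positive semidefinite, so every eigenvalue is real and nonnegative. The eigenvalues sum to 12, which equals trace(L) = 2|E|.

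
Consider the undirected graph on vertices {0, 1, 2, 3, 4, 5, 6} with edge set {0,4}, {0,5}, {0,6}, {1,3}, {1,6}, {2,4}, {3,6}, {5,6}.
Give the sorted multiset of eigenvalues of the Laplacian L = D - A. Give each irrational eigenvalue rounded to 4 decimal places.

[0, 0.3679, 1.1897, 2.3732, 3, 3.9464, 5.1228]

With the vertex order [0, 1, 2, 3, 4, 5, 6], the degrees are [3, 2, 1, 2, 2, 2, 4], giving D = diag(3, 2, 1, 2, 2, 2, 4) and L = D - A. The multiplicity of 0 as a Laplacian eigenvalue equals the number of connected components. The single zero eigenvalue shows the graph is connected. By the matrix-tree theorem the graph has (1/7) * product of the nonzero eigenvalues = 9 spanning trees.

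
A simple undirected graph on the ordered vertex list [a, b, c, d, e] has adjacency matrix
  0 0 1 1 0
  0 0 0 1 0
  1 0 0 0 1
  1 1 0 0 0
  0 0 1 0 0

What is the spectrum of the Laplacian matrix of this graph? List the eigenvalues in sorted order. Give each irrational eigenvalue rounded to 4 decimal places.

[0, 0.3820, 1.3820, 2.6180, 3.6180]

Each diagonal entry of L is the vertex degree and each off-diagonal entry is -1 where an edge is present, 0 otherwise; in the order [a, b, c, d, e] the diagonal is [2, 1, 2, 2, 1]. L is symmetric positive semidefinite, so every eigenvalue is real and nonnegative.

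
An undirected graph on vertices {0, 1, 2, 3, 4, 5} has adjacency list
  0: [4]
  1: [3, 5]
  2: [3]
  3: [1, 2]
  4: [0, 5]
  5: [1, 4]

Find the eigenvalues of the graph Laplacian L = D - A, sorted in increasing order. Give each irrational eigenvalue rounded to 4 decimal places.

With the vertex order [0, 1, 2, 3, 4, 5], the degrees are [1, 2, 1, 2, 2, 2], giving D = diag(1, 2, 1, 2, 2, 2) and L = D - A. Diagonalising L (or applying a numerical eigensolver to the 6x6 matrix) gives the spectrum above. There is one zero in the spectrum, matching the 1 component. By the matrix-tree theorem the graph has (1/6) * product of the nonzero eigenvalues = 1 spanning tree.

[0, 0.2679, 1, 2, 3, 3.7321]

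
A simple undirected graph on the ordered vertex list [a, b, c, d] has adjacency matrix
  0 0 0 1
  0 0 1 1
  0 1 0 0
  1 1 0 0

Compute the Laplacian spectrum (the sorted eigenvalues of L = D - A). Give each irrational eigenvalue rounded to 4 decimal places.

[0, 0.5858, 2, 3.4142]

Reading degrees in the order [a, b, c, d] gives [1, 2, 1, 2]; set D = diag(1, 2, 1, 2) and form L = D - A. Since every row of L sums to 0, the all-ones vector is in the kernel and 0 is an eigenvalue. The single zero eigenvalue shows the graph is connected. There is one zero in the spectrum, matching the 1 component.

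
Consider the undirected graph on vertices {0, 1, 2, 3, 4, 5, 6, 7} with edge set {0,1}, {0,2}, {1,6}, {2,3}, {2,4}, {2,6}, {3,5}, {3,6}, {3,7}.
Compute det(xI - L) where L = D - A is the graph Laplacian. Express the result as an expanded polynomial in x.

x^8 - 18x^7 + 127x^6 - 450x^5 + 858x^4 - 876x^3 + 446x^2 - 88x

Reading degrees in the order [0, 1, 2, 3, 4, 5, 6, 7] gives [2, 2, 4, 4, 1, 1, 3, 1]; set D = diag(2, 2, 4, 4, 1, 1, 3, 1) and form L = D - A. L has integer entries, so p(x) = det(xI - L) has integer coefficients. Expanding the determinant yields x^8 - 18x^7 + 127x^6 - 450x^5 + 858x^4 - 876x^3 + 446x^2 - 88x. Since p(0) = det(-L) = 0, x divides p(x). The eigenvalues sum to 18, which equals trace(L) = 2|E|.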